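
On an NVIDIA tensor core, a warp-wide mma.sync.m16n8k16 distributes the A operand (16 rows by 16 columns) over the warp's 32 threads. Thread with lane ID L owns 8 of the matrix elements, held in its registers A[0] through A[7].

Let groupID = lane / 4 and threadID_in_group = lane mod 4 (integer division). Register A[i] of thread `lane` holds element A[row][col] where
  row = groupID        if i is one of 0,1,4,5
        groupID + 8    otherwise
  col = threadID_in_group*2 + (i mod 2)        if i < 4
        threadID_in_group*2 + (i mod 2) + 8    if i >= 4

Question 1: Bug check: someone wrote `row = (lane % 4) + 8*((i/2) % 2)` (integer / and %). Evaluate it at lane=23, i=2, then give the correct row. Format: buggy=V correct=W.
buggy=11 correct=13

`(lane % 4) + 8*((i/2) % 2)`[23,2]=>11
lane 23=>23/4=5, 23 mod 4=3
i=2  r:5+8=>13  c:2·3+0+0=>6
row: 11 vs 13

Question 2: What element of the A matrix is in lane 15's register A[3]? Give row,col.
15: grp=3,tig=3
[3] (3+8,3*2+1+0) = (11,7)

11,7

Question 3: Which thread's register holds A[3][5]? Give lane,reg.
r:3=>grp=3,rB=0  c:5=>cB=0,tig=2,lo=1
L=3*4+2=14  i=0*4+0*2+1=1

14,1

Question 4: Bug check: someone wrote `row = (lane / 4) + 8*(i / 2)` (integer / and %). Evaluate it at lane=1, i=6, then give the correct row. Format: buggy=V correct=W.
buggy=24 correct=8

`(lane / 4) + 8*(i / 2)`[1,6]->24
lane 1->1/4=0, 1 mod 4=1
i=6  r:0+8->8  c:2·1+0+8->10
row: 24 vs 8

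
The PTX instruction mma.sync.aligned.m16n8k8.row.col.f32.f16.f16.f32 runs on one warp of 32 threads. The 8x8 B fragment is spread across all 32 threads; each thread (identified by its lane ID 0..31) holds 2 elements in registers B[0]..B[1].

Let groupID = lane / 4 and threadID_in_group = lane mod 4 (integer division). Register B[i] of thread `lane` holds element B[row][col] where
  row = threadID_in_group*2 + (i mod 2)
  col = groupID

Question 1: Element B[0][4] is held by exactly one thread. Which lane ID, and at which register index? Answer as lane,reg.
16,0

c:4=>grp=4  r:0=>tig=0,lo=0
L=4*4+0=16  i=0=0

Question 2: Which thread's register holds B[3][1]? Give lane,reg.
5,1

c=1->g=1  r=3->t=1,b0=1
L=1*4+1=5  i=1=1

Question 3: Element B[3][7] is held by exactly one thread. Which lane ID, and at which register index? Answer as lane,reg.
c:7=>grp=7  r:3=>tig=1,lo=1
L=7*4+1=29  i=1=1

29,1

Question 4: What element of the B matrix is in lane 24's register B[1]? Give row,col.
L=24⇒gr=24>>2=6, th=24&3=0
[1]⇒row 0·2+1=1  col gr=6

1,6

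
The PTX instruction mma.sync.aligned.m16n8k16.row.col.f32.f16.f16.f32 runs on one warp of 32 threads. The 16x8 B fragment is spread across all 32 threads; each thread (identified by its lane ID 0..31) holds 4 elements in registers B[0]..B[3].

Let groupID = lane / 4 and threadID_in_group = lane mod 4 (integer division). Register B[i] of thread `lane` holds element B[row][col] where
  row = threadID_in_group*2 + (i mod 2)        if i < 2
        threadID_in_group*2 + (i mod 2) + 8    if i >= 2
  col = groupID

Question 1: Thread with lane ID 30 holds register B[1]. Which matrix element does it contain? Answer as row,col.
30: gid=7,tid=2
[1] (2*2+1+0,7) = (5,7)

5,7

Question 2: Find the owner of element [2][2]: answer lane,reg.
9,0

c=2->g=2  r=2->rb=0,t=1,b0=0
L=2*4+1=9  i=0*2+0=0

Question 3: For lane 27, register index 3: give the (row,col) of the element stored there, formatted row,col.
15,6

lane 27⇒27/4=6, 27 mod 4=3
i=3  r:2·3+1+8⇒15  c:6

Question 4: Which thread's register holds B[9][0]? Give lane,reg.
0,3

c=0⇒gr=0  r=9⇒Rb=1,th=0,odd=1
L=0*4+0=0  i=1*2+1=3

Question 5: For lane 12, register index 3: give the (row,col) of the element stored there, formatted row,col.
lane 12->12/4=3, 12 mod 4=0
i=3  r:2·0+1+8->9  c:3

9,3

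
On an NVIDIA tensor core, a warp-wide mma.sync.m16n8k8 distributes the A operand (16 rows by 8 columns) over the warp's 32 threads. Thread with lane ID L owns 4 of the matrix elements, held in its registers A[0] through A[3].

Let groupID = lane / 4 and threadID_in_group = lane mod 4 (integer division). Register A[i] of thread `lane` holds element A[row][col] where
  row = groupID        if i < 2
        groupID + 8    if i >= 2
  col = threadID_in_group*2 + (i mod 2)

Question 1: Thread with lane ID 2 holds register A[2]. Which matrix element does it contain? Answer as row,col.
lane 2: gid=0 (2/4), tid=2 (2%4)
i=2: r=0+8=8, c=2*2+0=4

8,4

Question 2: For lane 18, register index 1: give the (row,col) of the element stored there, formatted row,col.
4,5

L=18->g=18>>2=4, t=18&3=2
[1]->row 4+0=4  col 2·2+1=5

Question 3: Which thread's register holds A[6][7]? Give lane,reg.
27,1

r=6->g=6,rb=0  c=7->t=3,b0=1
L=6*4+3=27  i=0*2+1=1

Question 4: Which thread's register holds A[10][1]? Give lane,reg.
r=10⇒gr=2,Rb=1  c=1⇒th=0,odd=1
L=2*4+0=8  i=1*2+1=3

8,3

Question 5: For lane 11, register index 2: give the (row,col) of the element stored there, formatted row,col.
lane 11->11/4=2, 11 mod 4=3
i=2  r:2+8->10  c:2·3+0->6

10,6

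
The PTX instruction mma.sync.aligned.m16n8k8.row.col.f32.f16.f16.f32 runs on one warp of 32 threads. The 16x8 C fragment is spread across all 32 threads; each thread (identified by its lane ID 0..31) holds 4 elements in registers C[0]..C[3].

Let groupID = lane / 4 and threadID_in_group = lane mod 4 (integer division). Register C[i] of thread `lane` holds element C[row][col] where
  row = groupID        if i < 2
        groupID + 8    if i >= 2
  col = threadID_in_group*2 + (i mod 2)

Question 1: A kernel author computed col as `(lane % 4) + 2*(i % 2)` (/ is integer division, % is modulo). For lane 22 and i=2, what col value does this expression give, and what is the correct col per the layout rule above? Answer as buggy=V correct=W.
buggy=2 correct=4

`(lane % 4) + 2*(i % 2)`[22,2]->2
lane 22->22/4=5, 22 mod 4=2
i=2  r:5+8->13  c:2·2+0->4
col: 2 vs 4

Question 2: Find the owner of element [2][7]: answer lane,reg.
r: 2->gid=2,r8=0  c: 7->tid=3,i&1=1
L=2*4+3=11  i=0*2+1=1

11,1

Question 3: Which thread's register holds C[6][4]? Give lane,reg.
26,0

r:6=>grp=6,rB=0  c:4=>tig=2,lo=0
L=6*4+2=26  i=0*2+0=0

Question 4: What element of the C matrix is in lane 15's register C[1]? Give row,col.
3,7

lane 15=>15/4=3, 15 mod 4=3
i=1  r:3+0=>3  c:2·3+1=>7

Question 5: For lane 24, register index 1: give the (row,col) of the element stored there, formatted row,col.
L=24⇒gr=24>>2=6, th=24&3=0
[1]⇒row 6+0=6  col 0·2+1=1

6,1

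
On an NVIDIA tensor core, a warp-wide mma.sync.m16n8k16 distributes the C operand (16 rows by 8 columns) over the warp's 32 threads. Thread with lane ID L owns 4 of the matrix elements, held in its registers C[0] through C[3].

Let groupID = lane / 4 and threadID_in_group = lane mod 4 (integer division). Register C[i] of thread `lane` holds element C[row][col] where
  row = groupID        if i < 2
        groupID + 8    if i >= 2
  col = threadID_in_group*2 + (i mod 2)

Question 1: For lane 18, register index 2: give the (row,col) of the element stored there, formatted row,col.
lane 18: g=4 (18/4), t=2 (18%4)
i=2: r=4+8=12, c=2*2+0=4

12,4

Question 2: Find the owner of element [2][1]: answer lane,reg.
8,1

r:2=>grp=2,rB=0  c:1=>tig=0,lo=1
L=2*4+0=8  i=0*2+1=1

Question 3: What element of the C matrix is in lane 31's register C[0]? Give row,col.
lane 31->31/4=7, 31 mod 4=3
i=0  r:7+0->7  c:2·3+0->6

7,6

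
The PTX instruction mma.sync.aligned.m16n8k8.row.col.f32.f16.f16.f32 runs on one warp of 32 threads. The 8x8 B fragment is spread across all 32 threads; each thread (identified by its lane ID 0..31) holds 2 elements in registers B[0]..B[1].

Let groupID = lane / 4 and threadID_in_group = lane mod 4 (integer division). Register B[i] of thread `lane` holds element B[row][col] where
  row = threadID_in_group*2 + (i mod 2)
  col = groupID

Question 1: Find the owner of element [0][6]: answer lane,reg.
c:6=>grp=6  r:0=>tig=0,lo=0
L=6*4+0=24  i=0=0

24,0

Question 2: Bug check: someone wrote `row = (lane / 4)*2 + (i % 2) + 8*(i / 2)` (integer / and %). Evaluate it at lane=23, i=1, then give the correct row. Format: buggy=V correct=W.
`(lane / 4)*2 + (i % 2) + 8*(i / 2)`[23,1]→11
L=23→G=23>>2=5, T=23&3=3
[1]→row 3·2+1=7  col G=5
row: 11 vs 7

buggy=11 correct=7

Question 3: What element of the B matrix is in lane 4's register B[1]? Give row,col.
lane 4->4/4=1, 4 mod 4=0
i=1  r:2·0+1->1  c:1

1,1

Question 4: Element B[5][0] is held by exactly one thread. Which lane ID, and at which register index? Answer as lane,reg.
2,1

c=0⇒gr=0  r=5⇒th=2,odd=1
L=0*4+2=2  i=1=1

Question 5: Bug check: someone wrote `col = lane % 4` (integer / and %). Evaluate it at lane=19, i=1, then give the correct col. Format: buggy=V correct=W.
`lane % 4`[19,1]=>3
lane 19: grp=4 (19/4), tig=3 (19%4)
i=1: r=3*2+1=7, c=grp=4
col: 3 vs 4

buggy=3 correct=4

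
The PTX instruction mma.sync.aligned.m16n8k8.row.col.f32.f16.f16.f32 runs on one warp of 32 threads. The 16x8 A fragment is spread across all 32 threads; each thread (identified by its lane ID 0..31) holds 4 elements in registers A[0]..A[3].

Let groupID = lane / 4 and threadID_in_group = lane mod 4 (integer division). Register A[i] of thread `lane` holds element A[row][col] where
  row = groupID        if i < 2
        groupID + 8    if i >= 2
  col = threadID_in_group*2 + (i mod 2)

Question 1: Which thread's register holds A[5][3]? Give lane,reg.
r=5->g=5,rb=0  c=3->t=1,b0=1
L=5*4+1=21  i=0*2+1=1

21,1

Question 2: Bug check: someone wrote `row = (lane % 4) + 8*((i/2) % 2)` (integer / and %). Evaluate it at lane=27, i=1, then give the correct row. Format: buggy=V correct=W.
buggy=3 correct=6

`(lane % 4) + 8*((i/2) % 2)`[27,1]->3
L=27->gid=27>>2=6, tid=27&3=3
[1]->row 6+0=6  col 3·2+1=7
row: 3 vs 6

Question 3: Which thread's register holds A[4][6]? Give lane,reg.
r=4→G=4,rhi=0  c=6→T=3,p=0
L=4*4+3=19  i=0*2+0=0

19,0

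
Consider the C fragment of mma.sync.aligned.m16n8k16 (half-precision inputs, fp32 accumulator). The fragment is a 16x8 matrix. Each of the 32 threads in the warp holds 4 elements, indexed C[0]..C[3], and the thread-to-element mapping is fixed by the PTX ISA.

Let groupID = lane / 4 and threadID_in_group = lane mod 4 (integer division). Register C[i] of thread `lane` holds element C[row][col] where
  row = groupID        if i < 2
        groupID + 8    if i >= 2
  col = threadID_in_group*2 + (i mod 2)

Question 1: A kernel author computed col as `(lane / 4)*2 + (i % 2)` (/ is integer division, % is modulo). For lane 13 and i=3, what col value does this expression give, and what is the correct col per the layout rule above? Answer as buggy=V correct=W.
`(lane / 4)*2 + (i % 2)`[13,3]⇒7
lane 13⇒13/4=3, 13 mod 4=1
i=3  r:3+8⇒11  c:2·1+1⇒3
col: 7 vs 3

buggy=7 correct=3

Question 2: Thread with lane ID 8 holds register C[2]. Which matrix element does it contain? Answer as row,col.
10,0

8: gid=2,tid=0
[2] (2+8,0*2+0) = (10,0)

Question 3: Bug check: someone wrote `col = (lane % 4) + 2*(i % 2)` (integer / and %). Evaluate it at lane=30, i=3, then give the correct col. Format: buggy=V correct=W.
`(lane % 4) + 2*(i % 2)`[30,3]⇒4
L=30⇒gr=30>>2=7, th=30&3=2
[3]⇒row 7+8=15  col 2·2+1=5
col: 4 vs 5

buggy=4 correct=5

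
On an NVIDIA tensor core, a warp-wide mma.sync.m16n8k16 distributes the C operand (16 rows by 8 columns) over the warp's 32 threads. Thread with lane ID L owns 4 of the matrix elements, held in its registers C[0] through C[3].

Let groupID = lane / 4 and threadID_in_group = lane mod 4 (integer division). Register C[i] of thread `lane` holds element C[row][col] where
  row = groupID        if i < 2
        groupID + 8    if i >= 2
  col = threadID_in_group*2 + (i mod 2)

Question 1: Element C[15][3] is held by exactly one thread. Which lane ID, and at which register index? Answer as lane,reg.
r=15⇒gr=7,Rb=1  c=3⇒th=1,odd=1
L=7*4+1=29  i=1*2+1=3

29,3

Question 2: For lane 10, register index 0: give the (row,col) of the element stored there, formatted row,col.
L=10→G=10>>2=2, T=10&3=2
[0]→row 2+0=2  col 2·2+0=4

2,4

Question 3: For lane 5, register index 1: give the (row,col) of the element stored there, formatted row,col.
lane 5: G=1 (5/4), T=1 (5%4)
i=1: r=1+0=1, c=1*2+1=3

1,3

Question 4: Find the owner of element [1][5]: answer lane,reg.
6,1

r:1=>grp=1,rB=0  c:5=>tig=2,lo=1
L=1*4+2=6  i=0*2+1=1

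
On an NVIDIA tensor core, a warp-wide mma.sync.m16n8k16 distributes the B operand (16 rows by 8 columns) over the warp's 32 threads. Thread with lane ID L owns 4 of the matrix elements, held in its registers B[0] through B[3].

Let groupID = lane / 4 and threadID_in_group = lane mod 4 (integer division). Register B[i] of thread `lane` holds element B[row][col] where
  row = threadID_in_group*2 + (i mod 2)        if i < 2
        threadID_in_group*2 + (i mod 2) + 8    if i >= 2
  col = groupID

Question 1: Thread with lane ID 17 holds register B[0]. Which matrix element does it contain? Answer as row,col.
2,4

L=17=>grp=17>>2=4, tig=17&3=1
[0]=>row 1·2+0+0=2  col grp=4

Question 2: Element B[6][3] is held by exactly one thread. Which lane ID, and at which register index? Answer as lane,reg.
15,0

c=3⇒gr=3  r=6⇒Rb=0,th=3,odd=0
L=3*4+3=15  i=0*2+0=0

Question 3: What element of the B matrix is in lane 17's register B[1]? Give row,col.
lane 17: gr=4 (17/4), th=1 (17%4)
i=1: r=1*2+1+0=3, c=gr=4

3,4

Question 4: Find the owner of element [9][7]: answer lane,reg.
28,3

c=7->g=7  r=9->rb=1,t=0,b0=1
L=7*4+0=28  i=1*2+1=3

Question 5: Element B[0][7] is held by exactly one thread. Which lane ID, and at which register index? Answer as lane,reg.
28,0

c: 7->gid=7  r: 0->r8=0,tid=0,i&1=0
L=7*4+0=28  i=0*2+0=0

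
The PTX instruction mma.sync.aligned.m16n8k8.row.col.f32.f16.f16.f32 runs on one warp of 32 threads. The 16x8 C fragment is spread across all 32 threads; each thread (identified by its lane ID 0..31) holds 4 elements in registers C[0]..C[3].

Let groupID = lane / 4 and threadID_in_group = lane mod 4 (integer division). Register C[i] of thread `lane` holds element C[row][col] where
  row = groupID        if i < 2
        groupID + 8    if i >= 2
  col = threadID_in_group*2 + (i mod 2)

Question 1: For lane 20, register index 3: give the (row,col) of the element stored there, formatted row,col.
13,1

L=20->g=20>>2=5, t=20&3=0
[3]->row 5+8=13  col 0·2+1=1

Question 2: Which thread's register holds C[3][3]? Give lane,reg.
13,1

r: 3->gid=3,r8=0  c: 3->tid=1,i&1=1
L=3*4+1=13  i=0*2+1=1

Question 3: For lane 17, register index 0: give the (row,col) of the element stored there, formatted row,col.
L=17⇒gr=17>>2=4, th=17&3=1
[0]⇒row 4+0=4  col 1·2+0=2

4,2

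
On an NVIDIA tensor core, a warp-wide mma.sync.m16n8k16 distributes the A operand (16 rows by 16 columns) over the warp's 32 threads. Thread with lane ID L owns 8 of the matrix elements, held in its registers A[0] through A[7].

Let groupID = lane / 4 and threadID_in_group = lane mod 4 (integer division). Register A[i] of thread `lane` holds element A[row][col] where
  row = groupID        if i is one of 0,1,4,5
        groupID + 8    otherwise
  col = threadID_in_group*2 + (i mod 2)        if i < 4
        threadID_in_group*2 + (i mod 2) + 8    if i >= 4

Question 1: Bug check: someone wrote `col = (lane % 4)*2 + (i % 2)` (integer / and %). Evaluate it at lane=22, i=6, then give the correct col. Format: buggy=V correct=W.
`(lane % 4)*2 + (i % 2)`[22,6]⇒4
lane 22: gr=5 (22/4), th=2 (22%4)
i=6: r=5+8=13, c=2*2+0+8=12
col: 4 vs 12

buggy=4 correct=12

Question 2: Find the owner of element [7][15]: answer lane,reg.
31,5

r=7->g=7,rb=0  c=15->cb=1,t=3,b0=1
L=7*4+3=31  i=1*4+0*2+1=5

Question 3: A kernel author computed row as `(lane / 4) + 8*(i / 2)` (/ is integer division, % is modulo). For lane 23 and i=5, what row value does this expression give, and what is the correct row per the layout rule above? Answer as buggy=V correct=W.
buggy=21 correct=5

`(lane / 4) + 8*(i / 2)`[23,5]⇒21
lane 23: gr=5 (23/4), th=3 (23%4)
i=5: r=5+0=5, c=3*2+1+8=15
row: 21 vs 5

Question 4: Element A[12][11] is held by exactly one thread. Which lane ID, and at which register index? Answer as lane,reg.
r: 12->gid=4,r8=1  c: 11->c8=1,tid=1,i&1=1
L=4*4+1=17  i=1*4+1*2+1=7

17,7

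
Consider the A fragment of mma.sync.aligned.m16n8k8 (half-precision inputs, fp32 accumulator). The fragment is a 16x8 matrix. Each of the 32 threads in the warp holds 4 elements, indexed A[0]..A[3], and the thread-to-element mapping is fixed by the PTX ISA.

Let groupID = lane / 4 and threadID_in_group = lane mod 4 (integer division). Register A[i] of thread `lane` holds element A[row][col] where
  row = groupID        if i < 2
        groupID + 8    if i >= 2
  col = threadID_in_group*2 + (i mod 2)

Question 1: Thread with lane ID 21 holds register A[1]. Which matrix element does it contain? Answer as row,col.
5,3

lane 21=>21/4=5, 21 mod 4=1
i=1  r:5+0=>5  c:2·1+1=>3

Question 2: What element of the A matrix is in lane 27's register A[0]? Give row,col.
lane 27: gr=6 (27/4), th=3 (27%4)
i=0: r=6+0=6, c=3*2+0=6

6,6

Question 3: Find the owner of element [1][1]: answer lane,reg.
r:1=>grp=1,rB=0  c:1=>tig=0,lo=1
L=1*4+0=4  i=0*2+1=1

4,1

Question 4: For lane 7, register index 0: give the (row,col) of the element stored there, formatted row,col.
1,6

lane 7: grp=1 (7/4), tig=3 (7%4)
i=0: r=1+0=1, c=3*2+0=6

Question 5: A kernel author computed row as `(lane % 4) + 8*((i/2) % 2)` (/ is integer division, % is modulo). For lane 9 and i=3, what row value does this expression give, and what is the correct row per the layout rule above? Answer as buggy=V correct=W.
buggy=9 correct=10

`(lane % 4) + 8*((i/2) % 2)`[9,3]->9
lane 9: g=2 (9/4), t=1 (9%4)
i=3: r=2+8=10, c=1*2+1=3
row: 9 vs 10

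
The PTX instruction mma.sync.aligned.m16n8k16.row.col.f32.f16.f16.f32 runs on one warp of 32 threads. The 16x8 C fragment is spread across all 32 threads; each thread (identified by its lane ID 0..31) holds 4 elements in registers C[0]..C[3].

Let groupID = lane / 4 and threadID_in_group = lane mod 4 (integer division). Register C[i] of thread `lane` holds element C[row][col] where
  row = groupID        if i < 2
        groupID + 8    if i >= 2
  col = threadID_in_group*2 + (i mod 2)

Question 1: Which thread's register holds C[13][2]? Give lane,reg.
r: 13->gid=5,r8=1  c: 2->tid=1,i&1=0
L=5*4+1=21  i=1*2+0=2

21,2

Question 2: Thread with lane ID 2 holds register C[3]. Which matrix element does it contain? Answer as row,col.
lane 2: G=0 (2/4), T=2 (2%4)
i=3: r=0+8=8, c=2*2+1=5

8,5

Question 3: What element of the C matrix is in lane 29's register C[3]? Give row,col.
15,3

L=29→G=29>>2=7, T=29&3=1
[3]→row 7+8=15  col 1·2+1=3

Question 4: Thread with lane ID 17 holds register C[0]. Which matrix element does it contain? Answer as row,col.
17: grp=4,tig=1
[0] (4+0,1*2+0) = (4,2)

4,2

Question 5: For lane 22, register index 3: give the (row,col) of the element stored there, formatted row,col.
13,5

22: G=5,T=2
[3] (5+8,2*2+1) = (13,5)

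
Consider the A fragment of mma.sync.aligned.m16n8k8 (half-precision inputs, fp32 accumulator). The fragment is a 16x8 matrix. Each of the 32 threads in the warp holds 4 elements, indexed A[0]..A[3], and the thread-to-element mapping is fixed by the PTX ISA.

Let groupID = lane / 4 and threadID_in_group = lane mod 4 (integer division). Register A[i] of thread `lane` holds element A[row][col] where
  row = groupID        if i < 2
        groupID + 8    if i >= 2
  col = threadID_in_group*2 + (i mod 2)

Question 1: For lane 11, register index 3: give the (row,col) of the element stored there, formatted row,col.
11: gr=2,th=3
[3] (2+8,3*2+1) = (10,7)

10,7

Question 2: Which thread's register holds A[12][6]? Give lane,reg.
r=12⇒gr=4,Rb=1  c=6⇒th=3,odd=0
L=4*4+3=19  i=1*2+0=2

19,2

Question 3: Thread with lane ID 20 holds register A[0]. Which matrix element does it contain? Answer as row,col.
L=20->gid=20>>2=5, tid=20&3=0
[0]->row 5+0=5  col 0·2+0=0

5,0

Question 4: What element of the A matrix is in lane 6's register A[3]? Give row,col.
6: gr=1,th=2
[3] (1+8,2*2+1) = (9,5)

9,5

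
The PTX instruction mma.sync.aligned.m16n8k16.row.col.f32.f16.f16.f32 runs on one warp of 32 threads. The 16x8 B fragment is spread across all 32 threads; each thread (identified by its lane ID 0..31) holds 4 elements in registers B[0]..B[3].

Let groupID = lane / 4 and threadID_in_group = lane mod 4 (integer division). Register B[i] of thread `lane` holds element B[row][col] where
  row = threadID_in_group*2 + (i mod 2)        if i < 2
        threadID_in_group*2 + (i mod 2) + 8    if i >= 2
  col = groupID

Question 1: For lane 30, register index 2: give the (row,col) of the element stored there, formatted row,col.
12,7

L=30->g=30>>2=7, t=30&3=2
[2]->row 2·2+0+8=12  col g=7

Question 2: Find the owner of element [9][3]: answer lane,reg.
c=3⇒gr=3  r=9⇒Rb=1,th=0,odd=1
L=3*4+0=12  i=1*2+1=3

12,3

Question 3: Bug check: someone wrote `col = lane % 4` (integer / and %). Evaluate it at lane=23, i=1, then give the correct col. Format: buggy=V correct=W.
`lane % 4`[23,1]→3
23: G=5,T=3
[1] (3*2+1+0,5) = (7,5)
col: 3 vs 5

buggy=3 correct=5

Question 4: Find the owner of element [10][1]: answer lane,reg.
5,2

c=1->g=1  r=10->rb=1,t=1,b0=0
L=1*4+1=5  i=1*2+0=2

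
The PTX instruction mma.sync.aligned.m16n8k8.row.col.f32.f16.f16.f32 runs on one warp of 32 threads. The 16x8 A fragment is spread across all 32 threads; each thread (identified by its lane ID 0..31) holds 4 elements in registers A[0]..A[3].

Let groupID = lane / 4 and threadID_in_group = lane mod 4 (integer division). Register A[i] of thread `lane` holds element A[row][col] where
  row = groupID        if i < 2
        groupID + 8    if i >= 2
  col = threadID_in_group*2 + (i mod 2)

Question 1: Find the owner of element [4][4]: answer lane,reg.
r:4=>grp=4,rB=0  c:4=>tig=2,lo=0
L=4*4+2=18  i=0*2+0=0

18,0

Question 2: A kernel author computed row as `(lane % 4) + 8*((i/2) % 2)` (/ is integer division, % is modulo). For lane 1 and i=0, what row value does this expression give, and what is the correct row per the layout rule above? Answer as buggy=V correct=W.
`(lane % 4) + 8*((i/2) % 2)`[1,0]→1
lane 1→1/4=0, 1 mod 4=1
i=0  r:0+0→0  c:2·1+0→2
row: 1 vs 0

buggy=1 correct=0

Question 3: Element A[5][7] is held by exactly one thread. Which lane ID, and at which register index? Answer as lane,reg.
23,1

r=5->g=5,rb=0  c=7->t=3,b0=1
L=5*4+3=23  i=0*2+1=1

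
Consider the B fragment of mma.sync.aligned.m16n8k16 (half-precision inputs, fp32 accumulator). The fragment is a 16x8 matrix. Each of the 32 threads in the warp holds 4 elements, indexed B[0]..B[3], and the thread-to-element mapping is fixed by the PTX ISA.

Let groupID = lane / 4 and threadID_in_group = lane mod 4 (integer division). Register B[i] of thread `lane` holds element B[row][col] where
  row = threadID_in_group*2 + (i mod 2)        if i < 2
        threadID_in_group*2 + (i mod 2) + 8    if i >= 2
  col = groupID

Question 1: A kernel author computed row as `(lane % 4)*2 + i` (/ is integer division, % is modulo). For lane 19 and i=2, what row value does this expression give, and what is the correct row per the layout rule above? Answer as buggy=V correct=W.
`(lane % 4)*2 + i`[19,2]→8
L=19→G=19>>2=4, T=19&3=3
[2]→row 3·2+0+8=14  col G=4
row: 8 vs 14

buggy=8 correct=14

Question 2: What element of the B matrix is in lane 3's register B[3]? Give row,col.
lane 3->3/4=0, 3 mod 4=3
i=3  r:2·3+1+8->15  c:0

15,0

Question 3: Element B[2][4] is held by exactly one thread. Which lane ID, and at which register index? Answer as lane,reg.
17,0

c=4->g=4  r=2->rb=0,t=1,b0=0
L=4*4+1=17  i=0*2+0=0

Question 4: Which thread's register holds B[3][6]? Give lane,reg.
c=6⇒gr=6  r=3⇒Rb=0,th=1,odd=1
L=6*4+1=25  i=0*2+1=1

25,1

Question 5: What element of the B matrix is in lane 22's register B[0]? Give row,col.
lane 22=>22/4=5, 22 mod 4=2
i=0  r:2·2+0+0=>4  c:5

4,5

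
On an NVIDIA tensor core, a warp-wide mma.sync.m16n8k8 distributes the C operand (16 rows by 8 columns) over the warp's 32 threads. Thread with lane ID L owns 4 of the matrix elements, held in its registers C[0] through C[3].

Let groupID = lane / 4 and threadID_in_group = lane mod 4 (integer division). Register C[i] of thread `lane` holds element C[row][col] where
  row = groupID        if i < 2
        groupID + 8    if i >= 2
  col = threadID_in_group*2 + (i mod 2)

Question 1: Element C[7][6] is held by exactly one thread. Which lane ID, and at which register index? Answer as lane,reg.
r:7=>grp=7,rB=0  c:6=>tig=3,lo=0
L=7*4+3=31  i=0*2+0=0

31,0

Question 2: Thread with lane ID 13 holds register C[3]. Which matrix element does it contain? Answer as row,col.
lane 13->13/4=3, 13 mod 4=1
i=3  r:3+8->11  c:2·1+1->3

11,3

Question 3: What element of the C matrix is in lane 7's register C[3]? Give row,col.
lane 7->7/4=1, 7 mod 4=3
i=3  r:1+8->9  c:2·3+1->7

9,7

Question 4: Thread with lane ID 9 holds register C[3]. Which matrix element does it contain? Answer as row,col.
lane 9: G=2 (9/4), T=1 (9%4)
i=3: r=2+8=10, c=1*2+1=3

10,3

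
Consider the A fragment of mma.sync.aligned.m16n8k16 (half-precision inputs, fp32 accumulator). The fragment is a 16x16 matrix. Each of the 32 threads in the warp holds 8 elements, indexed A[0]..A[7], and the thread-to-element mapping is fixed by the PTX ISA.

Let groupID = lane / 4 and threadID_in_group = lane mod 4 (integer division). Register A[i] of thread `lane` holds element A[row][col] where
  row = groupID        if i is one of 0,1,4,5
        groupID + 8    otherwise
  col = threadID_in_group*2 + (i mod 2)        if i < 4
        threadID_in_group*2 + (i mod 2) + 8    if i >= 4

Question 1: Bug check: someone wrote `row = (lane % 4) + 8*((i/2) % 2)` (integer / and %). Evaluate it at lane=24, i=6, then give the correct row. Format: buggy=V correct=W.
buggy=8 correct=14

`(lane % 4) + 8*((i/2) % 2)`[24,6]->8
lane 24: gid=6 (24/4), tid=0 (24%4)
i=6: r=6+8=14, c=0*2+0+8=8
row: 8 vs 14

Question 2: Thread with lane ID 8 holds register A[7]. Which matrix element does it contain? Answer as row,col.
10,9

lane 8: G=2 (8/4), T=0 (8%4)
i=7: r=2+8=10, c=0*2+1+8=9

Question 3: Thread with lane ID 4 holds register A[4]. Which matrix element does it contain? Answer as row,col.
1,8

lane 4: grp=1 (4/4), tig=0 (4%4)
i=4: r=1+0=1, c=0*2+0+8=8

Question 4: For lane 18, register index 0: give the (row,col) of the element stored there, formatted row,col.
4,4

L=18=>grp=18>>2=4, tig=18&3=2
[0]=>row 4+0=4  col 2·2+0+0=4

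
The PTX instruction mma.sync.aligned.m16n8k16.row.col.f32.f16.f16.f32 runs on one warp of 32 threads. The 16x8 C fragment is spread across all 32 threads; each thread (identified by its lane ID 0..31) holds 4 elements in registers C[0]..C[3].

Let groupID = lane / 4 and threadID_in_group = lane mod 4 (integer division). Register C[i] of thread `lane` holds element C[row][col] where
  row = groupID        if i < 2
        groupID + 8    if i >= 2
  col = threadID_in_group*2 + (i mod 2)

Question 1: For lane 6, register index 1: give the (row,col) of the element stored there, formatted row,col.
1,5

lane 6→6/4=1, 6 mod 4=2
i=1  r:1+0→1  c:2·2+1→5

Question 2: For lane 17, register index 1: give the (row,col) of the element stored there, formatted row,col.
lane 17: gid=4 (17/4), tid=1 (17%4)
i=1: r=4+0=4, c=1*2+1=3

4,3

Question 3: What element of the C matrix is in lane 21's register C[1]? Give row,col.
lane 21⇒21/4=5, 21 mod 4=1
i=1  r:5+0⇒5  c:2·1+1⇒3

5,3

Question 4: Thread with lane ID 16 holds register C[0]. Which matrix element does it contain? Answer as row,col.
4,0

16: G=4,T=0
[0] (4+0,0*2+0) = (4,0)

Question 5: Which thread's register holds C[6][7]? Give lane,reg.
27,1

r:6=>grp=6,rB=0  c:7=>tig=3,lo=1
L=6*4+3=27  i=0*2+1=1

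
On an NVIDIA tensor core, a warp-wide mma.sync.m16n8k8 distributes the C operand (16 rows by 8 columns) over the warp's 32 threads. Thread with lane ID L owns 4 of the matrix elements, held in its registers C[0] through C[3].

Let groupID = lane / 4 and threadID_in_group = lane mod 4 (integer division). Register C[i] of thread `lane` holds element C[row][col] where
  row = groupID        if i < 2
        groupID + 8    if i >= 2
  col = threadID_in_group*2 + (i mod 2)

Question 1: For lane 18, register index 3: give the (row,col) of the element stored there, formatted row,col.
L=18⇒gr=18>>2=4, th=18&3=2
[3]⇒row 4+8=12  col 2·2+1=5

12,5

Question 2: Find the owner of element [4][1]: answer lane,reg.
16,1

r:4=>grp=4,rB=0  c:1=>tig=0,lo=1
L=4*4+0=16  i=0*2+1=1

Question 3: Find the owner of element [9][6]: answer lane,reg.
7,2

r=9⇒gr=1,Rb=1  c=6⇒th=3,odd=0
L=1*4+3=7  i=1*2+0=2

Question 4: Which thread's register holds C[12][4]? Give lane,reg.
r=12->g=4,rb=1  c=4->t=2,b0=0
L=4*4+2=18  i=1*2+0=2

18,2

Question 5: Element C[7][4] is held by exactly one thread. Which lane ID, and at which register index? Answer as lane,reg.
r: 7->gid=7,r8=0  c: 4->tid=2,i&1=0
L=7*4+2=30  i=0*2+0=0

30,0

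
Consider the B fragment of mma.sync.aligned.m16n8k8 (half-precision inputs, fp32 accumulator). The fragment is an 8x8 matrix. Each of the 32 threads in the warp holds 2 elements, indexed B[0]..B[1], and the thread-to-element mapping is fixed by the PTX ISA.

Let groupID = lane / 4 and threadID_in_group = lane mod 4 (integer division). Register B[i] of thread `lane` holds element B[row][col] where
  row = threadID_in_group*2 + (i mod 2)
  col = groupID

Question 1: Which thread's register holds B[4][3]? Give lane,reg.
c=3->g=3  r=4->t=2,b0=0
L=3*4+2=14  i=0=0

14,0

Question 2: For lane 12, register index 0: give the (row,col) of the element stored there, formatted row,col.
0,3

L=12=>grp=12>>2=3, tig=12&3=0
[0]=>row 0·2+0=0  col grp=3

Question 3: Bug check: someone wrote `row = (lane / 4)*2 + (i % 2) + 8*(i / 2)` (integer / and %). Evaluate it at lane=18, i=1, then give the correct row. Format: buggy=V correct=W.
`(lane / 4)*2 + (i % 2) + 8*(i / 2)`[18,1]→9
lane 18→18/4=4, 18 mod 4=2
i=1  r:2·2+1→5  c:4
row: 9 vs 5

buggy=9 correct=5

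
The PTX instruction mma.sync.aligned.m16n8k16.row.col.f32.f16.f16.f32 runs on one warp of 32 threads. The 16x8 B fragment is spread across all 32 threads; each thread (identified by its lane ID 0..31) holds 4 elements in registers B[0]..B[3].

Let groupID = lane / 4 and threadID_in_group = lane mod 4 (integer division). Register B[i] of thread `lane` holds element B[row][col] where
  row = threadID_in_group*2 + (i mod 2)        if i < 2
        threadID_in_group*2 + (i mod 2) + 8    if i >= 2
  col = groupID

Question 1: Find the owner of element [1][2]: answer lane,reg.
c=2->g=2  r=1->rb=0,t=0,b0=1
L=2*4+0=8  i=0*2+1=1

8,1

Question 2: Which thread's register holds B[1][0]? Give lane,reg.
0,1

c:0=>grp=0  r:1=>rB=0,tig=0,lo=1
L=0*4+0=0  i=0*2+1=1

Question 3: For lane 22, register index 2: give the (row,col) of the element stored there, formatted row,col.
12,5

lane 22=>22/4=5, 22 mod 4=2
i=2  r:2·2+0+8=>12  c:5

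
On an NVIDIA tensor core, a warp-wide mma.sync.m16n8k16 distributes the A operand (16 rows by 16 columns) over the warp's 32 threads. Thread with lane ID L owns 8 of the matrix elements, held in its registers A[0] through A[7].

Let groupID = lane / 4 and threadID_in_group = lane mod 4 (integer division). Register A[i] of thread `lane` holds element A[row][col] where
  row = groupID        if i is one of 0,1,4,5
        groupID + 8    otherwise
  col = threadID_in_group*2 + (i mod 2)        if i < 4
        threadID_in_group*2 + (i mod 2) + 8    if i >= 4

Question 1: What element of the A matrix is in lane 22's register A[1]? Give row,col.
5,5

22: gr=5,th=2
[1] (5+0,2*2+1+0) = (5,5)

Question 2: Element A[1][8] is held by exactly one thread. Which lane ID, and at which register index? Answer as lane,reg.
r: 1->gid=1,r8=0  c: 8->c8=1,tid=0,i&1=0
L=1*4+0=4  i=1*4+0*2+0=4

4,4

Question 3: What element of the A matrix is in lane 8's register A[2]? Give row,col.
10,0

L=8→G=8>>2=2, T=8&3=0
[2]→row 2+8=10  col 0·2+0+0=0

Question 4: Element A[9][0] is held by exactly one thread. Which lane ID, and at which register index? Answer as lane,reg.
4,2

r:9=>grp=1,rB=1  c:0=>cB=0,tig=0,lo=0
L=1*4+0=4  i=0*4+1*2+0=2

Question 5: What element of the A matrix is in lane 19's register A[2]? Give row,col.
19: G=4,T=3
[2] (4+8,3*2+0+0) = (12,6)

12,6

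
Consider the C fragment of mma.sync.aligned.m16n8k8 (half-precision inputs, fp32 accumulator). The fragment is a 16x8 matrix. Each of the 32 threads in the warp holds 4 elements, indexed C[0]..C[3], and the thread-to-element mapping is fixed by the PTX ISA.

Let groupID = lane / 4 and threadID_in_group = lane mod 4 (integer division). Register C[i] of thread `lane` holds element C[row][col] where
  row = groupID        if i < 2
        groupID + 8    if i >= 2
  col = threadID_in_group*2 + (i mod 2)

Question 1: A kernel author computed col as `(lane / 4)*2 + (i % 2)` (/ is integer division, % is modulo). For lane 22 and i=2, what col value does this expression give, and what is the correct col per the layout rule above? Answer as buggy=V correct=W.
buggy=10 correct=4

`(lane / 4)*2 + (i % 2)`[22,2]→10
lane 22: G=5 (22/4), T=2 (22%4)
i=2: r=5+8=13, c=2*2+0=4
col: 10 vs 4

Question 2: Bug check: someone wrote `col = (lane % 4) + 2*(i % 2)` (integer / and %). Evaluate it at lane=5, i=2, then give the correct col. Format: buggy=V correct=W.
`(lane % 4) + 2*(i % 2)`[5,2]->1
L=5->gid=5>>2=1, tid=5&3=1
[2]->row 1+8=9  col 1·2+0=2
col: 1 vs 2

buggy=1 correct=2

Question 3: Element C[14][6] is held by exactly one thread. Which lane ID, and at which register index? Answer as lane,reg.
27,2

r: 14->gid=6,r8=1  c: 6->tid=3,i&1=0
L=6*4+3=27  i=1*2+0=2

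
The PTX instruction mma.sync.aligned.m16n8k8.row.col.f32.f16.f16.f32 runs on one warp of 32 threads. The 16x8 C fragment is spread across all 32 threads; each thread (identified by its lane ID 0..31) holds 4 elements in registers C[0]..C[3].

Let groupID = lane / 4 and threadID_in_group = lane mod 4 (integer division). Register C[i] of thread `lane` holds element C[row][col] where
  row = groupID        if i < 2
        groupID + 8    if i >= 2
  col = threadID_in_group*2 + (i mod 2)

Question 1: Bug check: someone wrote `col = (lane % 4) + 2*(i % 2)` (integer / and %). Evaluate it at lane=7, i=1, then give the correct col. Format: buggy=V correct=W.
buggy=5 correct=7

`(lane % 4) + 2*(i % 2)`[7,1]->5
7: gid=1,tid=3
[1] (1+0,3*2+1) = (1,7)
col: 5 vs 7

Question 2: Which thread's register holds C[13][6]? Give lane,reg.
r=13⇒gr=5,Rb=1  c=6⇒th=3,odd=0
L=5*4+3=23  i=1*2+0=2

23,2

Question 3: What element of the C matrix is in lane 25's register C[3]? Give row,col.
14,3

lane 25: gr=6 (25/4), th=1 (25%4)
i=3: r=6+8=14, c=1*2+1=3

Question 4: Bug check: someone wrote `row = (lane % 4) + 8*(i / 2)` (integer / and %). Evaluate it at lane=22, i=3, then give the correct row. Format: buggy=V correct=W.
`(lane % 4) + 8*(i / 2)`[22,3]->10
L=22->gid=22>>2=5, tid=22&3=2
[3]->row 5+8=13  col 2·2+1=5
row: 10 vs 13

buggy=10 correct=13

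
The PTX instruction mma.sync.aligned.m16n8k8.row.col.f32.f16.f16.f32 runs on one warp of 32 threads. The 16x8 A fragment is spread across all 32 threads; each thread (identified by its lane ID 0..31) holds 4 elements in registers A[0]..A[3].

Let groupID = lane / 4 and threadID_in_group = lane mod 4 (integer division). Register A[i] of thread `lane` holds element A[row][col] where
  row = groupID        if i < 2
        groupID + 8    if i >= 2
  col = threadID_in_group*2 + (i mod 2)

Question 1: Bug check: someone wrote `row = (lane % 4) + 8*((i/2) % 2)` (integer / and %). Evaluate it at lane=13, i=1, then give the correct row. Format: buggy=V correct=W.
buggy=1 correct=3

`(lane % 4) + 8*((i/2) % 2)`[13,1]→1
lane 13→13/4=3, 13 mod 4=1
i=1  r:3+0→3  c:2·1+1→3
row: 1 vs 3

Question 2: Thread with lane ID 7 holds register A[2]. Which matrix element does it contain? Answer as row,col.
L=7→G=7>>2=1, T=7&3=3
[2]→row 1+8=9  col 3·2+0=6

9,6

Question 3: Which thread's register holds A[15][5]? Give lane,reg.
30,3

r: 15->gid=7,r8=1  c: 5->tid=2,i&1=1
L=7*4+2=30  i=1*2+1=3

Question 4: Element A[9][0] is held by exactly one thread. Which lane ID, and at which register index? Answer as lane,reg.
4,2

r=9→G=1,rhi=1  c=0→T=0,p=0
L=1*4+0=4  i=1*2+0=2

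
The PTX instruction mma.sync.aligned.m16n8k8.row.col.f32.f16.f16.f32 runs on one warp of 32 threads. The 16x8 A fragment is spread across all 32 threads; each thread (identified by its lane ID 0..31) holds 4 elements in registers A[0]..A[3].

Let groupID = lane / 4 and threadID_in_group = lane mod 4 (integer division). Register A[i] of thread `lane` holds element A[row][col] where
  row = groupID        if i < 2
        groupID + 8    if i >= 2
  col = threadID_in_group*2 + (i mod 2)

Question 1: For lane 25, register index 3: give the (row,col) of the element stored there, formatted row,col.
lane 25=>25/4=6, 25 mod 4=1
i=3  r:6+8=>14  c:2·1+1=>3

14,3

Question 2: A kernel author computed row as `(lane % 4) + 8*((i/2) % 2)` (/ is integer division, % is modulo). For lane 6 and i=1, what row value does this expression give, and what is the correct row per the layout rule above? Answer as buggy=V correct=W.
`(lane % 4) + 8*((i/2) % 2)`[6,1]->2
6: g=1,t=2
[1] (1+0,2*2+1) = (1,5)
row: 2 vs 1

buggy=2 correct=1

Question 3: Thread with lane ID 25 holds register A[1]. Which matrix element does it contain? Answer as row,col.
6,3

lane 25⇒25/4=6, 25 mod 4=1
i=1  r:6+0⇒6  c:2·1+1⇒3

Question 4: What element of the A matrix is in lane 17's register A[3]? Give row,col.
17: G=4,T=1
[3] (4+8,1*2+1) = (12,3)

12,3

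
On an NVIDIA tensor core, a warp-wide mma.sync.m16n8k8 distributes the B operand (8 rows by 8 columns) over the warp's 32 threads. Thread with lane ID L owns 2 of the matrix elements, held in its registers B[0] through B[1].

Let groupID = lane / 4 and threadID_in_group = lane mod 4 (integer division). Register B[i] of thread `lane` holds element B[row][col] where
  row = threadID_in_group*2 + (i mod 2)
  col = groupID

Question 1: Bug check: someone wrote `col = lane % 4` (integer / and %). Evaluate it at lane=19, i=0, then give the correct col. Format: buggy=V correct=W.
buggy=3 correct=4

`lane % 4`[19,0]⇒3
lane 19⇒19/4=4, 19 mod 4=3
i=0  r:2·3+0⇒6  c:4
col: 3 vs 4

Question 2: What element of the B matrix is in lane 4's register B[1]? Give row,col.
1,1

lane 4=>4/4=1, 4 mod 4=0
i=1  r:2·0+1=>1  c:1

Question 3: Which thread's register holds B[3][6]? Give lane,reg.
25,1

c=6->g=6  r=3->t=1,b0=1
L=6*4+1=25  i=1=1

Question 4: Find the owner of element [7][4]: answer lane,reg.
c:4=>grp=4  r:7=>tig=3,lo=1
L=4*4+3=19  i=1=1

19,1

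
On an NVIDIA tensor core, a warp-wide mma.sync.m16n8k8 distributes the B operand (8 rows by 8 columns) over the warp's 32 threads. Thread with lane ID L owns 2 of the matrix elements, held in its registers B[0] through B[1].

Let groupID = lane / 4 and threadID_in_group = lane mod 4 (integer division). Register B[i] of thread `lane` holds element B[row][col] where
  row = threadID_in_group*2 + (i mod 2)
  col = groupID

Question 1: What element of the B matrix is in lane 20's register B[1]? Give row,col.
lane 20⇒20/4=5, 20 mod 4=0
i=1  r:2·0+1⇒1  c:5

1,5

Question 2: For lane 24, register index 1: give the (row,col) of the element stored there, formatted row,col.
L=24→G=24>>2=6, T=24&3=0
[1]→row 0·2+1=1  col G=6

1,6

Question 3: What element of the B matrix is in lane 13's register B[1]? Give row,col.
lane 13⇒13/4=3, 13 mod 4=1
i=1  r:2·1+1⇒3  c:3

3,3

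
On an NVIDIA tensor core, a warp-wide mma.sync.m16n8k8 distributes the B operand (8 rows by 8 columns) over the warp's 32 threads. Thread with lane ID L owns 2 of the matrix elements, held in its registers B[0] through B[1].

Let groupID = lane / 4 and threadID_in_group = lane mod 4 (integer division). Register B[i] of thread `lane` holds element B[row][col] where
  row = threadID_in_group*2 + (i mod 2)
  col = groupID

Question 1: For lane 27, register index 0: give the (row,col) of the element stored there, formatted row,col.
lane 27=>27/4=6, 27 mod 4=3
i=0  r:2·3+0=>6  c:6

6,6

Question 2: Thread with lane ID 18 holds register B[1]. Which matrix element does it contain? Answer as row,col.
5,4

lane 18->18/4=4, 18 mod 4=2
i=1  r:2·2+1->5  c:4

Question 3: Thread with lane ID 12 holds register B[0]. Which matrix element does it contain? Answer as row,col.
lane 12: g=3 (12/4), t=0 (12%4)
i=0: r=0*2+0=0, c=g=3

0,3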